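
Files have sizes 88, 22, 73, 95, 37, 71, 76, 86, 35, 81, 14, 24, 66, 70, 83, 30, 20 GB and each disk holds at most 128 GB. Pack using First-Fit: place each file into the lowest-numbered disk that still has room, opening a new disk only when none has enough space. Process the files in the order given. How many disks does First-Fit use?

10 disks

88 GB → disk 1 (remaining 40 GB)
22 GB → disk 1 (remaining 18 GB)
73 GB → disk 2 (remaining 55 GB)
95 GB → disk 3 (remaining 33 GB)
37 GB → disk 2 (remaining 18 GB)
71 GB → disk 4 (remaining 57 GB)
76 GB → disk 5 (remaining 52 GB)
86 GB → disk 6 (remaining 42 GB)
35 GB → disk 4 (remaining 22 GB)
81 GB → disk 7 (remaining 47 GB)
14 GB → disk 1 (remaining 4 GB)
24 GB → disk 3 (remaining 9 GB)
66 GB → disk 8 (remaining 62 GB)
70 GB → disk 9 (remaining 58 GB)
83 GB → disk 10 (remaining 45 GB)
30 GB → disk 5 (remaining 22 GB)
20 GB → disk 4 (remaining 2 GB)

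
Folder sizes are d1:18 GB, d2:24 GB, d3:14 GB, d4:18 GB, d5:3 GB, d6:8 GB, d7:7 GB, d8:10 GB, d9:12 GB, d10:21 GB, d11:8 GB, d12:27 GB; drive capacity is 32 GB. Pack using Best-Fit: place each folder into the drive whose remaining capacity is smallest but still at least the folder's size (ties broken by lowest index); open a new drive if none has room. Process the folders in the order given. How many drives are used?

6

d1 (18 GB) → drive 1 (remaining 14 GB)
d2 (24 GB) → drive 2 (remaining 8 GB)
d3 (14 GB) → drive 1 (remaining 0 GB)
d4 (18 GB) → drive 3 (remaining 14 GB)
d5 (3 GB) → drive 2 (remaining 5 GB)
d6 (8 GB) → drive 3 (remaining 6 GB)
d7 (7 GB) → drive 4 (remaining 25 GB)
d8 (10 GB) → drive 4 (remaining 15 GB)
d9 (12 GB) → drive 4 (remaining 3 GB)
d10 (21 GB) → drive 5 (remaining 11 GB)
d11 (8 GB) → drive 5 (remaining 3 GB)
d12 (27 GB) → drive 6 (remaining 5 GB)
Final drives: [18,14] [24,3] [18,8] [7,10,12] [21,8] [27].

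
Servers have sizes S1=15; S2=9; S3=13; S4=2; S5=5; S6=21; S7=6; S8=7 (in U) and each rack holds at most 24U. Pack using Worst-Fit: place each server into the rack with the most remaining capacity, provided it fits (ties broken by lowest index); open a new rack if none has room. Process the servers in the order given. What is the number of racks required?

Put S1 (15U) in rack 1; 9U remain.
Put S2 (9U) in rack 1; 0U remain.
Put S3 (13U) in rack 2; 11U remain.
Put S4 (2U) in rack 2; 9U remain.
Put S5 (5U) in rack 2; 4U remain.
Put S6 (21U) in rack 3; 3U remain.
Put S7 (6U) in rack 4; 18U remain.
Put S8 (7U) in rack 4; 11U remain.
Final racks: [15,9] [13,2,5] [21] [6,7].

4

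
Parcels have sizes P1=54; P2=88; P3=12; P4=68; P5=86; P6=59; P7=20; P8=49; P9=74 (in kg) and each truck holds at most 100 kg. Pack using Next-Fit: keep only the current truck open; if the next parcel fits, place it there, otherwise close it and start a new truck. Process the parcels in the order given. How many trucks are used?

7

truck 1: place P1 (54 kg), 46 kg left
truck 2: place P2 (88 kg), 12 kg left
truck 2: place P3 (12 kg), 0 kg left
truck 3: place P4 (68 kg), 32 kg left
truck 4: place P5 (86 kg), 14 kg left
truck 5: place P6 (59 kg), 41 kg left
truck 5: place P7 (20 kg), 21 kg left
truck 6: place P8 (49 kg), 51 kg left
truck 7: place P9 (74 kg), 26 kg left
Final trucks: [54] [88,12] [68] [86] [59,20] [49] [74].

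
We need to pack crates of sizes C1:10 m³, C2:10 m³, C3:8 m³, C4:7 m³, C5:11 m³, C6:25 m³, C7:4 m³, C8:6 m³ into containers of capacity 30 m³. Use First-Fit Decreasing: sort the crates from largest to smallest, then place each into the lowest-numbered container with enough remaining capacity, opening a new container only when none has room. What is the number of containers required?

3 containers

Sorted descending: 25, 11, 10, 10, 8, 7, 6, 4.
container 1: place 25 m³, 5 m³ left
container 2: place 11 m³, 19 m³ left
container 2: place 10 m³, 9 m³ left
container 3: place 10 m³, 20 m³ left
container 2: place 8 m³, 1 m³ left
container 3: place 7 m³, 13 m³ left
container 3: place 6 m³, 7 m³ left
container 1: place 4 m³, 1 m³ left
Final containers: [25,4] [11,10,8] [10,7,6].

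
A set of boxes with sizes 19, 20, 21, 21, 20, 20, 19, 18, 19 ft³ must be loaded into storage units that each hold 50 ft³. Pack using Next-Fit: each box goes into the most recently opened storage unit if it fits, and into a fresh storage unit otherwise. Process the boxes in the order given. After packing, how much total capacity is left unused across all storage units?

73

19 ft³ → storage unit 1 (remaining 31 ft³)
20 ft³ → storage unit 1 (remaining 11 ft³)
21 ft³ → storage unit 2 (remaining 29 ft³)
21 ft³ → storage unit 2 (remaining 8 ft³)
20 ft³ → storage unit 3 (remaining 30 ft³)
20 ft³ → storage unit 3 (remaining 10 ft³)
19 ft³ → storage unit 4 (remaining 31 ft³)
18 ft³ → storage unit 4 (remaining 13 ft³)
19 ft³ → storage unit 5 (remaining 31 ft³)
5 storage units × 50 ft³ = 250 ft³; used 177 ft³; unused 73 ft³.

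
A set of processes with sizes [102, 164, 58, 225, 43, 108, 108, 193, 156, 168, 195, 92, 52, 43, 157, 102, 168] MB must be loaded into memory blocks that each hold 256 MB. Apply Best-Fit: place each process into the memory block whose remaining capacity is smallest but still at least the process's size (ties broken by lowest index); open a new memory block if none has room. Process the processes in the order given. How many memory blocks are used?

10 memory blocks

memory block 1: place 102 MB, 154 MB left
memory block 2: place 164 MB, 92 MB left
memory block 2: place 58 MB, 34 MB left
memory block 3: place 225 MB, 31 MB left
memory block 1: place 43 MB, 111 MB left
memory block 1: place 108 MB, 3 MB left
memory block 4: place 108 MB, 148 MB left
memory block 5: place 193 MB, 63 MB left
memory block 6: place 156 MB, 100 MB left
memory block 7: place 168 MB, 88 MB left
memory block 8: place 195 MB, 61 MB left
memory block 6: place 92 MB, 8 MB left
memory block 8: place 52 MB, 9 MB left
memory block 5: place 43 MB, 20 MB left
memory block 9: place 157 MB, 99 MB left
memory block 4: place 102 MB, 46 MB left
memory block 10: place 168 MB, 88 MB left
Final memory blocks: [102,43,108] [164,58] [225] [108,102] [193,43] [156,92] [168] [195,52] [157] [168].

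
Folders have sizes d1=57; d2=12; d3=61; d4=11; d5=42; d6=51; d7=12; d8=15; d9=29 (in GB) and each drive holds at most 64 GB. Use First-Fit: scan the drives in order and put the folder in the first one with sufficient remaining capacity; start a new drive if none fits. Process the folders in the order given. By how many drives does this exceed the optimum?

First-Fit: [57] [12,11,12,15] [61] [42] [51] [29] → 6 drives.
Total size 290 GB; any packing needs at least ⌈290/64⌉ = 5 drives.
An optimal packing achieves that bound: [61] [57] [51,12] [42,15] [29,12,11] → 5 drives.
Excess: 6 − 5 = 1.

1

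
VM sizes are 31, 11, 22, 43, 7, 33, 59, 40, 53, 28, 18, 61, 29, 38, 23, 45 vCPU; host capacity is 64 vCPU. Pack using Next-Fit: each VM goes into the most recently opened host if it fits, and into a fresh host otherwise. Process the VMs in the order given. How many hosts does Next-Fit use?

31 vCPU → host 1 (remaining 33 vCPU)
11 vCPU → host 1 (remaining 22 vCPU)
22 vCPU → host 1 (remaining 0 vCPU)
43 vCPU → host 2 (remaining 21 vCPU)
7 vCPU → host 2 (remaining 14 vCPU)
33 vCPU → host 3 (remaining 31 vCPU)
59 vCPU → host 4 (remaining 5 vCPU)
40 vCPU → host 5 (remaining 24 vCPU)
53 vCPU → host 6 (remaining 11 vCPU)
28 vCPU → host 7 (remaining 36 vCPU)
18 vCPU → host 7 (remaining 18 vCPU)
61 vCPU → host 8 (remaining 3 vCPU)
29 vCPU → host 9 (remaining 35 vCPU)
38 vCPU → host 10 (remaining 26 vCPU)
23 vCPU → host 10 (remaining 3 vCPU)
45 vCPU → host 11 (remaining 19 vCPU)

11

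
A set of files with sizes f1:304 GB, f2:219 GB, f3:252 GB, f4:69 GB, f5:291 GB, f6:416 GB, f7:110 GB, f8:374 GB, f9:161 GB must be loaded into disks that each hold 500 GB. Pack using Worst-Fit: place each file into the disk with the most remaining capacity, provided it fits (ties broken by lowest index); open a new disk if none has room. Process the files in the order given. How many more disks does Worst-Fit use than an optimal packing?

1

Worst-Fit: [304,69] [219,252] [291,110] [416] [374] [161] → 6 disks.
Total size 2196 GB; any packing needs at least ⌈2196/500⌉ = 5 disks.
An optimal packing achieves that bound: [416,69] [374,110] [304,161] [291] [252,219] → 5 disks.
Excess: 6 − 5 = 1.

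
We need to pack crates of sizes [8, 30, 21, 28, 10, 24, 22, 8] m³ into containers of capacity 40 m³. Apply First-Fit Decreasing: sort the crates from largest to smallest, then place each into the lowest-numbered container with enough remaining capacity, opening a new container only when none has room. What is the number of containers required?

Sorted descending: 30, 28, 24, 22, 21, 10, 8, 8.
Put 30 m³ in container 1; 10 m³ remain.
Put 28 m³ in container 2; 12 m³ remain.
Put 24 m³ in container 3; 16 m³ remain.
Put 22 m³ in container 4; 18 m³ remain.
Put 21 m³ in container 5; 19 m³ remain.
Put 10 m³ in container 1; 0 m³ remain.
Put 8 m³ in container 2; 4 m³ remain.
Put 8 m³ in container 3; 8 m³ remain.
Final containers: [30,10] [28,8] [24,8] [22] [21].

5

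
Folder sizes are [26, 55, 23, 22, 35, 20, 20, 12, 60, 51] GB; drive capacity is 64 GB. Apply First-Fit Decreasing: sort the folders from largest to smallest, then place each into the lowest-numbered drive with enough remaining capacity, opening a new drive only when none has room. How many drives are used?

Sorted descending: 60, 55, 51, 35, 26, 23, 22, 20, 20, 12.
60 GB → drive 1 (remaining 4 GB)
55 GB → drive 2 (remaining 9 GB)
51 GB → drive 3 (remaining 13 GB)
35 GB → drive 4 (remaining 29 GB)
26 GB → drive 4 (remaining 3 GB)
23 GB → drive 5 (remaining 41 GB)
22 GB → drive 5 (remaining 19 GB)
20 GB → drive 6 (remaining 44 GB)
20 GB → drive 6 (remaining 24 GB)
12 GB → drive 3 (remaining 1 GB)

6 drives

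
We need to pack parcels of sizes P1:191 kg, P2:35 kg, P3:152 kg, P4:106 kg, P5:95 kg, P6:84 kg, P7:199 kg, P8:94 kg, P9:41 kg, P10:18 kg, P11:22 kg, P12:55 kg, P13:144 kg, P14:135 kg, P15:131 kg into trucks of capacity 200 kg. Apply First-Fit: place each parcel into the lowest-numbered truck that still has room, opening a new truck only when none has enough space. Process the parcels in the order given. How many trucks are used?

Put P1 (191 kg) in truck 1; 9 kg remain.
Put P2 (35 kg) in truck 2; 165 kg remain.
Put P3 (152 kg) in truck 2; 13 kg remain.
Put P4 (106 kg) in truck 3; 94 kg remain.
Put P5 (95 kg) in truck 4; 105 kg remain.
Put P6 (84 kg) in truck 3; 10 kg remain.
Put P7 (199 kg) in truck 5; 1 kg remain.
Put P8 (94 kg) in truck 4; 11 kg remain.
Put P9 (41 kg) in truck 6; 159 kg remain.
Put P10 (18 kg) in truck 6; 141 kg remain.
Put P11 (22 kg) in truck 6; 119 kg remain.
Put P12 (55 kg) in truck 6; 64 kg remain.
Put P13 (144 kg) in truck 7; 56 kg remain.
Put P14 (135 kg) in truck 8; 65 kg remain.
Put P15 (131 kg) in truck 9; 69 kg remain.
Final trucks: [191] [35,152] [106,84] [95,94] [199] [41,18,22,55] [144] [135] [131].

9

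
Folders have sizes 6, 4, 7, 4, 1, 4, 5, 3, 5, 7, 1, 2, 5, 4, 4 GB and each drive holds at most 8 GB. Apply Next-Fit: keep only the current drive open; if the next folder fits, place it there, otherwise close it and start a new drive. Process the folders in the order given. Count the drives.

10

6 GB → drive 1 (remaining 2 GB)
4 GB → drive 2 (remaining 4 GB)
7 GB → drive 3 (remaining 1 GB)
4 GB → drive 4 (remaining 4 GB)
1 GB → drive 4 (remaining 3 GB)
4 GB → drive 5 (remaining 4 GB)
5 GB → drive 6 (remaining 3 GB)
3 GB → drive 6 (remaining 0 GB)
5 GB → drive 7 (remaining 3 GB)
7 GB → drive 8 (remaining 1 GB)
1 GB → drive 8 (remaining 0 GB)
2 GB → drive 9 (remaining 6 GB)
5 GB → drive 9 (remaining 1 GB)
4 GB → drive 10 (remaining 4 GB)
4 GB → drive 10 (remaining 0 GB)
Final drives: [6] [4] [7] [4,1] [4] [5,3] [5] [7,1] [2,5] [4,4].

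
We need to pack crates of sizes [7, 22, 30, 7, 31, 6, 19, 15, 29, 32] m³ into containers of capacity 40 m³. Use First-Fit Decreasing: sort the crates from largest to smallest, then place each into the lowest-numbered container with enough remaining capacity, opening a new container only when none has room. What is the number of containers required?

6 containers

Sorted descending: 32, 31, 30, 29, 22, 19, 15, 7, 7, 6.
Put 32 m³ in container 1; 8 m³ remain.
Put 31 m³ in container 2; 9 m³ remain.
Put 30 m³ in container 3; 10 m³ remain.
Put 29 m³ in container 4; 11 m³ remain.
Put 22 m³ in container 5; 18 m³ remain.
Put 19 m³ in container 6; 21 m³ remain.
Put 15 m³ in container 5; 3 m³ remain.
Put 7 m³ in container 1; 1 m³ remain.
Put 7 m³ in container 2; 2 m³ remain.
Put 6 m³ in container 3; 4 m³ remain.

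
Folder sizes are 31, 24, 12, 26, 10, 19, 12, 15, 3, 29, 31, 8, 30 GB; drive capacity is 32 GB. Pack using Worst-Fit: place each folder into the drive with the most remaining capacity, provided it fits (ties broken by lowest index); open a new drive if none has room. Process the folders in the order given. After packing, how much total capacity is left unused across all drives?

31 GB → drive 1 (remaining 1 GB)
24 GB → drive 2 (remaining 8 GB)
12 GB → drive 3 (remaining 20 GB)
26 GB → drive 4 (remaining 6 GB)
10 GB → drive 3 (remaining 10 GB)
19 GB → drive 5 (remaining 13 GB)
12 GB → drive 5 (remaining 1 GB)
15 GB → drive 6 (remaining 17 GB)
3 GB → drive 6 (remaining 14 GB)
29 GB → drive 7 (remaining 3 GB)
31 GB → drive 8 (remaining 1 GB)
8 GB → drive 6 (remaining 6 GB)
30 GB → drive 9 (remaining 2 GB)
9 drives × 32 GB = 288 GB; used 250 GB; unused 38 GB.

38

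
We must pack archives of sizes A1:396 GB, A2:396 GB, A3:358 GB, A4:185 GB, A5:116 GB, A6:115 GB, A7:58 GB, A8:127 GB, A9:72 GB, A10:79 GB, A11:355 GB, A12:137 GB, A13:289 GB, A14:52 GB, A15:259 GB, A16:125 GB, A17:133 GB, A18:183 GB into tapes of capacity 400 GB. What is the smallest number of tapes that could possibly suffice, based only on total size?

9 tapes

Total size = 396 + 396 + 358 + 185 + 116 + 115 + 58 + 127 + 72 + 79 + 355 + 137 + 289 + 52 + 259 + 125 + 133 + 183 = 3435 GB.
⌈3435 / 400⌉ = 9.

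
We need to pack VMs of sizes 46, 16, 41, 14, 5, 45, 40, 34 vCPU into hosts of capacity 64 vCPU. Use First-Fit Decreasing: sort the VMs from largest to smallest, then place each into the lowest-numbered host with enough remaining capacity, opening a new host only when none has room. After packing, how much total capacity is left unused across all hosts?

Sorted descending: 46, 45, 41, 40, 34, 16, 14, 5.
Put 46 vCPU in host 1; 18 vCPU remain.
Put 45 vCPU in host 2; 19 vCPU remain.
Put 41 vCPU in host 3; 23 vCPU remain.
Put 40 vCPU in host 4; 24 vCPU remain.
Put 34 vCPU in host 5; 30 vCPU remain.
Put 16 vCPU in host 1; 2 vCPU remain.
Put 14 vCPU in host 2; 5 vCPU remain.
Put 5 vCPU in host 2; 0 vCPU remain.
5 hosts × 64 vCPU = 320 vCPU; used 241 vCPU; unused 79 vCPU.

79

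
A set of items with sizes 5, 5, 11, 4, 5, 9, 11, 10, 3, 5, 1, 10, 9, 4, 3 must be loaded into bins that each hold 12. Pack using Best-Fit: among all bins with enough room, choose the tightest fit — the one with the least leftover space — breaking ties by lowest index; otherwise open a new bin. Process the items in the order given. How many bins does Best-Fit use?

9 bins

bin 1: place 5, 7 left
bin 1: place 5, 2 left
bin 2: place 11, 1 left
bin 3: place 4, 8 left
bin 3: place 5, 3 left
bin 4: place 9, 3 left
bin 5: place 11, 1 left
bin 6: place 10, 2 left
bin 3: place 3, 0 left
bin 7: place 5, 7 left
bin 2: place 1, 0 left
bin 8: place 10, 2 left
bin 9: place 9, 3 left
bin 7: place 4, 3 left
bin 4: place 3, 0 left
Final bins: [5,5] [11,1] [4,5,3] [9,3] [11] [10] [5,4] [10] [9].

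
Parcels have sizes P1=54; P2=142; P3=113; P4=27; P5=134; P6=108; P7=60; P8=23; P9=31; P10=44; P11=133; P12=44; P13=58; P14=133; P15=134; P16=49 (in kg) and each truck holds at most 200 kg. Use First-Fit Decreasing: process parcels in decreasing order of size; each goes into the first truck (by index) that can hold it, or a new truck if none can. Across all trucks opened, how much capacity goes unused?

113

Sorted descending: 142, 134, 134, 133, 133, 113, 108, 60, 58, 54, 49, 44, 44, 31, 27, 23.
142 kg → truck 1 (remaining 58 kg)
134 kg → truck 2 (remaining 66 kg)
134 kg → truck 3 (remaining 66 kg)
133 kg → truck 4 (remaining 67 kg)
133 kg → truck 5 (remaining 67 kg)
113 kg → truck 6 (remaining 87 kg)
108 kg → truck 7 (remaining 92 kg)
60 kg → truck 2 (remaining 6 kg)
58 kg → truck 1 (remaining 0 kg)
54 kg → truck 3 (remaining 12 kg)
49 kg → truck 4 (remaining 18 kg)
44 kg → truck 5 (remaining 23 kg)
44 kg → truck 6 (remaining 43 kg)
31 kg → truck 6 (remaining 12 kg)
27 kg → truck 7 (remaining 65 kg)
23 kg → truck 5 (remaining 0 kg)
7 trucks × 200 kg = 1400 kg; used 1287 kg; unused 113 kg.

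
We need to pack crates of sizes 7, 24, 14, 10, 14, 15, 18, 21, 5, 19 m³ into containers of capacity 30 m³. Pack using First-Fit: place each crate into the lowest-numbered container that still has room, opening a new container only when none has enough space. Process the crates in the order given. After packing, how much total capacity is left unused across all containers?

63

container 1: place 7 m³, 23 m³ left
container 2: place 24 m³, 6 m³ left
container 1: place 14 m³, 9 m³ left
container 3: place 10 m³, 20 m³ left
container 3: place 14 m³, 6 m³ left
container 4: place 15 m³, 15 m³ left
container 5: place 18 m³, 12 m³ left
container 6: place 21 m³, 9 m³ left
container 1: place 5 m³, 4 m³ left
container 7: place 19 m³, 11 m³ left
7 containers × 30 m³ = 210 m³; used 147 m³; unused 63 m³.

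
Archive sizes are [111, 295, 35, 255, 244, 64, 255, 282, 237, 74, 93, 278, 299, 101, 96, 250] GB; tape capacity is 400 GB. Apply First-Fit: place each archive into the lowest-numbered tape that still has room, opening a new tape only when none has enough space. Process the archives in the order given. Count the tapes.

Put 111 GB in tape 1; 289 GB remain.
Put 295 GB in tape 2; 105 GB remain.
Put 35 GB in tape 1; 254 GB remain.
Put 255 GB in tape 3; 145 GB remain.
Put 244 GB in tape 1; 10 GB remain.
Put 64 GB in tape 2; 41 GB remain.
Put 255 GB in tape 4; 145 GB remain.
Put 282 GB in tape 5; 118 GB remain.
Put 237 GB in tape 6; 163 GB remain.
Put 74 GB in tape 3; 71 GB remain.
Put 93 GB in tape 4; 52 GB remain.
Put 278 GB in tape 7; 122 GB remain.
Put 299 GB in tape 8; 101 GB remain.
Put 101 GB in tape 5; 17 GB remain.
Put 96 GB in tape 6; 67 GB remain.
Put 250 GB in tape 9; 150 GB remain.
Final tapes: [111,35,244] [295,64] [255,74] [255,93] [282,101] [237,96] [278] [299] [250].

9 tapes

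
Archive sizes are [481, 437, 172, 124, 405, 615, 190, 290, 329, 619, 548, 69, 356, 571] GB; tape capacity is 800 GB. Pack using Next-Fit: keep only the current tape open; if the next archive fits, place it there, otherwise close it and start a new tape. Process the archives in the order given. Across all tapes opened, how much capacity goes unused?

481 GB → tape 1 (remaining 319 GB)
437 GB → tape 2 (remaining 363 GB)
172 GB → tape 2 (remaining 191 GB)
124 GB → tape 2 (remaining 67 GB)
405 GB → tape 3 (remaining 395 GB)
615 GB → tape 4 (remaining 185 GB)
190 GB → tape 5 (remaining 610 GB)
290 GB → tape 5 (remaining 320 GB)
329 GB → tape 6 (remaining 471 GB)
619 GB → tape 7 (remaining 181 GB)
548 GB → tape 8 (remaining 252 GB)
69 GB → tape 8 (remaining 183 GB)
356 GB → tape 9 (remaining 444 GB)
571 GB → tape 10 (remaining 229 GB)
10 tapes × 800 GB = 8000 GB; used 5206 GB; unused 2794 GB.

2794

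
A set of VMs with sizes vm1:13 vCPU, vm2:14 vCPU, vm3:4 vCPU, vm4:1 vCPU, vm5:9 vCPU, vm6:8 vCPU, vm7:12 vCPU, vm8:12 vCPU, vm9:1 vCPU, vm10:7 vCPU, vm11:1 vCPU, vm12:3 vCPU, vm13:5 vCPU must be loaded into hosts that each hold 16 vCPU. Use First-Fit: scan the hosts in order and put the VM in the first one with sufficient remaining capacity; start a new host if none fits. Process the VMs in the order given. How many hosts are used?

7

Put vm1 (13 vCPU) in host 1; 3 vCPU remain.
Put vm2 (14 vCPU) in host 2; 2 vCPU remain.
Put vm3 (4 vCPU) in host 3; 12 vCPU remain.
Put vm4 (1 vCPU) in host 1; 2 vCPU remain.
Put vm5 (9 vCPU) in host 3; 3 vCPU remain.
Put vm6 (8 vCPU) in host 4; 8 vCPU remain.
Put vm7 (12 vCPU) in host 5; 4 vCPU remain.
Put vm8 (12 vCPU) in host 6; 4 vCPU remain.
Put vm9 (1 vCPU) in host 1; 1 vCPU remain.
Put vm10 (7 vCPU) in host 4; 1 vCPU remain.
Put vm11 (1 vCPU) in host 1; 0 vCPU remain.
Put vm12 (3 vCPU) in host 3; 0 vCPU remain.
Put vm13 (5 vCPU) in host 7; 11 vCPU remain.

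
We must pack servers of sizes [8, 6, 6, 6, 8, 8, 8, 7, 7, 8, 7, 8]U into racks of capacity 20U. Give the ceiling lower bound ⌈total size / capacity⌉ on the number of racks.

5

Total size = 8 + 6 + 6 + 6 + 8 + 8 + 8 + 7 + 7 + 8 + 7 + 8 = 87U.
⌈87 / 20⌉ = 5.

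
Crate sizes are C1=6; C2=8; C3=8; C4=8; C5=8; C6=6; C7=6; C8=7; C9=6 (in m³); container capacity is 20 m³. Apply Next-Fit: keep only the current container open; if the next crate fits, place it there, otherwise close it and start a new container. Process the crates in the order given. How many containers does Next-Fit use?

4

container 1: place C1 (6 m³), 14 m³ left
container 1: place C2 (8 m³), 6 m³ left
container 2: place C3 (8 m³), 12 m³ left
container 2: place C4 (8 m³), 4 m³ left
container 3: place C5 (8 m³), 12 m³ left
container 3: place C6 (6 m³), 6 m³ left
container 3: place C7 (6 m³), 0 m³ left
container 4: place C8 (7 m³), 13 m³ left
container 4: place C9 (6 m³), 7 m³ left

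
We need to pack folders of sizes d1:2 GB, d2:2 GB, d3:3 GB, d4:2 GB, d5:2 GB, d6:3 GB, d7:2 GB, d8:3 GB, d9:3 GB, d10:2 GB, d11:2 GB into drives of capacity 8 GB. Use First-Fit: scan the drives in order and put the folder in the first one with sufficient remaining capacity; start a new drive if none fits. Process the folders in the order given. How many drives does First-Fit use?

4 drives

Put d1 (2 GB) in drive 1; 6 GB remain.
Put d2 (2 GB) in drive 1; 4 GB remain.
Put d3 (3 GB) in drive 1; 1 GB remain.
Put d4 (2 GB) in drive 2; 6 GB remain.
Put d5 (2 GB) in drive 2; 4 GB remain.
Put d6 (3 GB) in drive 2; 1 GB remain.
Put d7 (2 GB) in drive 3; 6 GB remain.
Put d8 (3 GB) in drive 3; 3 GB remain.
Put d9 (3 GB) in drive 3; 0 GB remain.
Put d10 (2 GB) in drive 4; 6 GB remain.
Put d11 (2 GB) in drive 4; 4 GB remain.
Final drives: [2,2,3] [2,2,3] [2,3,3] [2,2].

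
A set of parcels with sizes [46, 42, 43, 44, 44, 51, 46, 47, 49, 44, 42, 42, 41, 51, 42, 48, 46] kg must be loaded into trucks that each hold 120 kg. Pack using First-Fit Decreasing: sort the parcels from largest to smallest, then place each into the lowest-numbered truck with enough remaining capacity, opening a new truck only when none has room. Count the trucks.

9 trucks

Sorted descending: 51, 51, 49, 48, 47, 46, 46, 46, 44, 44, 44, 43, 42, 42, 42, 42, 41.
truck 1: place 51 kg, 69 kg left
truck 1: place 51 kg, 18 kg left
truck 2: place 49 kg, 71 kg left
truck 2: place 48 kg, 23 kg left
truck 3: place 47 kg, 73 kg left
truck 3: place 46 kg, 27 kg left
truck 4: place 46 kg, 74 kg left
truck 4: place 46 kg, 28 kg left
truck 5: place 44 kg, 76 kg left
truck 5: place 44 kg, 32 kg left
truck 6: place 44 kg, 76 kg left
truck 6: place 43 kg, 33 kg left
truck 7: place 42 kg, 78 kg left
truck 7: place 42 kg, 36 kg left
truck 8: place 42 kg, 78 kg left
truck 8: place 42 kg, 36 kg left
truck 9: place 41 kg, 79 kg left
Final trucks: [51,51] [49,48] [47,46] [46,46] [44,44] [44,43] [42,42] [42,42] [41].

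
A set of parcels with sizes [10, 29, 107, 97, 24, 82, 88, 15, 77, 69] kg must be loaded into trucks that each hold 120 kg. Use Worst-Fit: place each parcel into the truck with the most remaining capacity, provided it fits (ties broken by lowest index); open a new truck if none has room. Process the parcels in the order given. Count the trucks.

10 kg → truck 1 (remaining 110 kg)
29 kg → truck 1 (remaining 81 kg)
107 kg → truck 2 (remaining 13 kg)
97 kg → truck 3 (remaining 23 kg)
24 kg → truck 1 (remaining 57 kg)
82 kg → truck 4 (remaining 38 kg)
88 kg → truck 5 (remaining 32 kg)
15 kg → truck 1 (remaining 42 kg)
77 kg → truck 6 (remaining 43 kg)
69 kg → truck 7 (remaining 51 kg)

7 trucks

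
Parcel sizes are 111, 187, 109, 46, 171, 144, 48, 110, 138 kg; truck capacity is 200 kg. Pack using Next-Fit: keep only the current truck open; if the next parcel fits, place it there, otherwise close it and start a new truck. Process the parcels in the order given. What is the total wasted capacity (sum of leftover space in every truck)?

336

Put 111 kg in truck 1; 89 kg remain.
Put 187 kg in truck 2; 13 kg remain.
Put 109 kg in truck 3; 91 kg remain.
Put 46 kg in truck 3; 45 kg remain.
Put 171 kg in truck 4; 29 kg remain.
Put 144 kg in truck 5; 56 kg remain.
Put 48 kg in truck 5; 8 kg remain.
Put 110 kg in truck 6; 90 kg remain.
Put 138 kg in truck 7; 62 kg remain.
7 trucks × 200 kg = 1400 kg; used 1064 kg; unused 336 kg.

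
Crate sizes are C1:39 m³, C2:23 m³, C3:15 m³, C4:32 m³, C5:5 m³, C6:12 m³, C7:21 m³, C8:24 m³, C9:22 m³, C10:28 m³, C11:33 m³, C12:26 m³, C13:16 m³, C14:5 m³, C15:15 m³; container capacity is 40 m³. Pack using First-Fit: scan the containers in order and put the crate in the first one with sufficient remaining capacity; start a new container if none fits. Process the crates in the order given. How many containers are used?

C1 (39 m³) → container 1 (remaining 1 m³)
C2 (23 m³) → container 2 (remaining 17 m³)
C3 (15 m³) → container 2 (remaining 2 m³)
C4 (32 m³) → container 3 (remaining 8 m³)
C5 (5 m³) → container 3 (remaining 3 m³)
C6 (12 m³) → container 4 (remaining 28 m³)
C7 (21 m³) → container 4 (remaining 7 m³)
C8 (24 m³) → container 5 (remaining 16 m³)
C9 (22 m³) → container 6 (remaining 18 m³)
C10 (28 m³) → container 7 (remaining 12 m³)
C11 (33 m³) → container 8 (remaining 7 m³)
C12 (26 m³) → container 9 (remaining 14 m³)
C13 (16 m³) → container 5 (remaining 0 m³)
C14 (5 m³) → container 4 (remaining 2 m³)
C15 (15 m³) → container 6 (remaining 3 m³)

9 containers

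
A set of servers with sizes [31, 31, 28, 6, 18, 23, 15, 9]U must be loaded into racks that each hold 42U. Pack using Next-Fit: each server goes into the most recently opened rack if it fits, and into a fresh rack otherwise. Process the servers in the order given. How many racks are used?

5

31U → rack 1 (remaining 11U)
31U → rack 2 (remaining 11U)
28U → rack 3 (remaining 14U)
6U → rack 3 (remaining 8U)
18U → rack 4 (remaining 24U)
23U → rack 4 (remaining 1U)
15U → rack 5 (remaining 27U)
9U → rack 5 (remaining 18U)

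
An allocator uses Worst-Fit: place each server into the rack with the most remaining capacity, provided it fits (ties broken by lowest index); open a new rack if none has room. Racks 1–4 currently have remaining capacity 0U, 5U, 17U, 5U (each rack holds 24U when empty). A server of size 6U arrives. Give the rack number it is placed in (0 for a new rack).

3

Racks with room: rack 3 (17U).
Most room is rack 3 with 17U free.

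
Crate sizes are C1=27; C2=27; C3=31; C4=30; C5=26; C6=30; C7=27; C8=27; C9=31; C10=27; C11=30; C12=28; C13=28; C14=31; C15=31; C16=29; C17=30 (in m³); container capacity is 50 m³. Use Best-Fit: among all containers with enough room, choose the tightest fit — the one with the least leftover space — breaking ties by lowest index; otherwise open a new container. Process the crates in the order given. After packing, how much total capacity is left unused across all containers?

360

container 1: place C1 (27 m³), 23 m³ left
container 2: place C2 (27 m³), 23 m³ left
container 3: place C3 (31 m³), 19 m³ left
container 4: place C4 (30 m³), 20 m³ left
container 5: place C5 (26 m³), 24 m³ left
container 6: place C6 (30 m³), 20 m³ left
container 7: place C7 (27 m³), 23 m³ left
container 8: place C8 (27 m³), 23 m³ left
container 9: place C9 (31 m³), 19 m³ left
container 10: place C10 (27 m³), 23 m³ left
container 11: place C11 (30 m³), 20 m³ left
container 12: place C12 (28 m³), 22 m³ left
container 13: place C13 (28 m³), 22 m³ left
container 14: place C14 (31 m³), 19 m³ left
container 15: place C15 (31 m³), 19 m³ left
container 16: place C16 (29 m³), 21 m³ left
container 17: place C17 (30 m³), 20 m³ left
17 containers × 50 m³ = 850 m³; used 490 m³; unused 360 m³.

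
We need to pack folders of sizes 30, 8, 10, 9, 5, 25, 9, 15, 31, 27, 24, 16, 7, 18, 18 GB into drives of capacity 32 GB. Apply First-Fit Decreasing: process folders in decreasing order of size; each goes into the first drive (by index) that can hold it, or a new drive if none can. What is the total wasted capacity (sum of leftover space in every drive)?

Sorted descending: 31, 30, 27, 25, 24, 18, 18, 16, 15, 10, 9, 9, 8, 7, 5.
drive 1: place 31 GB, 1 GB left
drive 2: place 30 GB, 2 GB left
drive 3: place 27 GB, 5 GB left
drive 4: place 25 GB, 7 GB left
drive 5: place 24 GB, 8 GB left
drive 6: place 18 GB, 14 GB left
drive 7: place 18 GB, 14 GB left
drive 8: place 16 GB, 16 GB left
drive 8: place 15 GB, 1 GB left
drive 6: place 10 GB, 4 GB left
drive 7: place 9 GB, 5 GB left
drive 9: place 9 GB, 23 GB left
drive 5: place 8 GB, 0 GB left
drive 4: place 7 GB, 0 GB left
drive 3: place 5 GB, 0 GB left
9 drives × 32 GB = 288 GB; used 252 GB; unused 36 GB.

36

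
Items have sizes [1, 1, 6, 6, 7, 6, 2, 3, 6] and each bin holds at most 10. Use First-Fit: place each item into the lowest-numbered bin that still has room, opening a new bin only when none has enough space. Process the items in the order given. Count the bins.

bin 1: place 1, 9 left
bin 1: place 1, 8 left
bin 1: place 6, 2 left
bin 2: place 6, 4 left
bin 3: place 7, 3 left
bin 4: place 6, 4 left
bin 1: place 2, 0 left
bin 2: place 3, 1 left
bin 5: place 6, 4 left
Final bins: [1,1,6,2] [6,3] [7] [6] [6].

5 bins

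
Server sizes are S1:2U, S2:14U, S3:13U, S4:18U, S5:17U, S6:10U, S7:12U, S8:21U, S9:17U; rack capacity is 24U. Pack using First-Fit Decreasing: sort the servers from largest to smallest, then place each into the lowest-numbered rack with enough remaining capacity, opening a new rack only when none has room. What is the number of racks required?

Sorted descending: 21, 18, 17, 17, 14, 13, 12, 10, 2.
21U → rack 1 (remaining 3U)
18U → rack 2 (remaining 6U)
17U → rack 3 (remaining 7U)
17U → rack 4 (remaining 7U)
14U → rack 5 (remaining 10U)
13U → rack 6 (remaining 11U)
12U → rack 7 (remaining 12U)
10U → rack 5 (remaining 0U)
2U → rack 1 (remaining 1U)
Final racks: [21,2] [18] [17] [17] [14,10] [13] [12].

7 racks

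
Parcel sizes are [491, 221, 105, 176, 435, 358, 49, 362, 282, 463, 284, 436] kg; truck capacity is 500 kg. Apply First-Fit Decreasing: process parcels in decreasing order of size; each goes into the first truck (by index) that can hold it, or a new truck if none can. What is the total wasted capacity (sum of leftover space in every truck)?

838

Sorted descending: 491, 463, 436, 435, 362, 358, 284, 282, 221, 176, 105, 49.
truck 1: place 491 kg, 9 kg left
truck 2: place 463 kg, 37 kg left
truck 3: place 436 kg, 64 kg left
truck 4: place 435 kg, 65 kg left
truck 5: place 362 kg, 138 kg left
truck 6: place 358 kg, 142 kg left
truck 7: place 284 kg, 216 kg left
truck 8: place 282 kg, 218 kg left
truck 9: place 221 kg, 279 kg left
truck 7: place 176 kg, 40 kg left
truck 5: place 105 kg, 33 kg left
truck 3: place 49 kg, 15 kg left
9 trucks × 500 kg = 4500 kg; used 3662 kg; unused 838 kg.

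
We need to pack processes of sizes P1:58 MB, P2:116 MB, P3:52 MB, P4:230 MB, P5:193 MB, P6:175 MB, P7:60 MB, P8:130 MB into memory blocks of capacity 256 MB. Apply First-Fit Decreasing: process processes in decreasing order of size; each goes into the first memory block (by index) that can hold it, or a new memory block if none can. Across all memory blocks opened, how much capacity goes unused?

266

Sorted descending: 230, 193, 175, 130, 116, 60, 58, 52.
Put 230 MB in memory block 1; 26 MB remain.
Put 193 MB in memory block 2; 63 MB remain.
Put 175 MB in memory block 3; 81 MB remain.
Put 130 MB in memory block 4; 126 MB remain.
Put 116 MB in memory block 4; 10 MB remain.
Put 60 MB in memory block 2; 3 MB remain.
Put 58 MB in memory block 3; 23 MB remain.
Put 52 MB in memory block 5; 204 MB remain.
5 memory blocks × 256 MB = 1280 MB; used 1014 MB; unused 266 MB.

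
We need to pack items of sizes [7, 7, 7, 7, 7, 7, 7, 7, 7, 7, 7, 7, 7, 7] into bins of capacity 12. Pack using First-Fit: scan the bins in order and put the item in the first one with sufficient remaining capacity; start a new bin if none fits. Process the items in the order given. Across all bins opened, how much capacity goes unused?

Put 7 in bin 1; 5 remain.
Put 7 in bin 2; 5 remain.
Put 7 in bin 3; 5 remain.
Put 7 in bin 4; 5 remain.
Put 7 in bin 5; 5 remain.
Put 7 in bin 6; 5 remain.
Put 7 in bin 7; 5 remain.
Put 7 in bin 8; 5 remain.
Put 7 in bin 9; 5 remain.
Put 7 in bin 10; 5 remain.
Put 7 in bin 11; 5 remain.
Put 7 in bin 12; 5 remain.
Put 7 in bin 13; 5 remain.
Put 7 in bin 14; 5 remain.
14 bins × 12 = 168; used 98; unused 70.

70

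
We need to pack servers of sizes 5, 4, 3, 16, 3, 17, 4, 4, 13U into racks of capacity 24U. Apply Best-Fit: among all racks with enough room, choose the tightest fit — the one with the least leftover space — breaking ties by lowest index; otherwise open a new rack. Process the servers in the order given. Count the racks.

Put 5U in rack 1; 19U remain.
Put 4U in rack 1; 15U remain.
Put 3U in rack 1; 12U remain.
Put 16U in rack 2; 8U remain.
Put 3U in rack 2; 5U remain.
Put 17U in rack 3; 7U remain.
Put 4U in rack 2; 1U remain.
Put 4U in rack 3; 3U remain.
Put 13U in rack 4; 11U remain.
Final racks: [5,4,3] [16,3,4] [17,4] [13].

4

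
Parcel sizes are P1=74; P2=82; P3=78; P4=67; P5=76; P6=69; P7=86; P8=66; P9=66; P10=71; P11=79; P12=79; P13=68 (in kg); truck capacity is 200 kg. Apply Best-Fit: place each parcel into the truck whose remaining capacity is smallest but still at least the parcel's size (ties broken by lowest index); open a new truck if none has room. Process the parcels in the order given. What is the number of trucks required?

Put P1 (74 kg) in truck 1; 126 kg remain.
Put P2 (82 kg) in truck 1; 44 kg remain.
Put P3 (78 kg) in truck 2; 122 kg remain.
Put P4 (67 kg) in truck 2; 55 kg remain.
Put P5 (76 kg) in truck 3; 124 kg remain.
Put P6 (69 kg) in truck 3; 55 kg remain.
Put P7 (86 kg) in truck 4; 114 kg remain.
Put P8 (66 kg) in truck 4; 48 kg remain.
Put P9 (66 kg) in truck 5; 134 kg remain.
Put P10 (71 kg) in truck 5; 63 kg remain.
Put P11 (79 kg) in truck 6; 121 kg remain.
Put P12 (79 kg) in truck 6; 42 kg remain.
Put P13 (68 kg) in truck 7; 132 kg remain.
Final trucks: [74,82] [78,67] [76,69] [86,66] [66,71] [79,79] [68].

7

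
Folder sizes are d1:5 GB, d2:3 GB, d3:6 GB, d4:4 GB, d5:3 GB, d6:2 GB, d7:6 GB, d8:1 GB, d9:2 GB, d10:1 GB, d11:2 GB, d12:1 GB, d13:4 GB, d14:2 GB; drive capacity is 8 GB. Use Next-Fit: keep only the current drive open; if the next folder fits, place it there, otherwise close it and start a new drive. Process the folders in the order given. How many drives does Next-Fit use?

d1 (5 GB) → drive 1 (remaining 3 GB)
d2 (3 GB) → drive 1 (remaining 0 GB)
d3 (6 GB) → drive 2 (remaining 2 GB)
d4 (4 GB) → drive 3 (remaining 4 GB)
d5 (3 GB) → drive 3 (remaining 1 GB)
d6 (2 GB) → drive 4 (remaining 6 GB)
d7 (6 GB) → drive 4 (remaining 0 GB)
d8 (1 GB) → drive 5 (remaining 7 GB)
d9 (2 GB) → drive 5 (remaining 5 GB)
d10 (1 GB) → drive 5 (remaining 4 GB)
d11 (2 GB) → drive 5 (remaining 2 GB)
d12 (1 GB) → drive 5 (remaining 1 GB)
d13 (4 GB) → drive 6 (remaining 4 GB)
d14 (2 GB) → drive 6 (remaining 2 GB)

6 drives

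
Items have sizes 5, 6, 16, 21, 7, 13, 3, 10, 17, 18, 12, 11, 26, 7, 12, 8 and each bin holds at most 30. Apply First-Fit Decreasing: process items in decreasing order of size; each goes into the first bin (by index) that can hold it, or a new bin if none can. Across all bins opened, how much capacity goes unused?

18

Sorted descending: 26, 21, 18, 17, 16, 13, 12, 12, 11, 10, 8, 7, 7, 6, 5, 3.
26 → bin 1 (remaining 4)
21 → bin 2 (remaining 9)
18 → bin 3 (remaining 12)
17 → bin 4 (remaining 13)
16 → bin 5 (remaining 14)
13 → bin 4 (remaining 0)
12 → bin 3 (remaining 0)
12 → bin 5 (remaining 2)
11 → bin 6 (remaining 19)
10 → bin 6 (remaining 9)
8 → bin 2 (remaining 1)
7 → bin 6 (remaining 2)
7 → bin 7 (remaining 23)
6 → bin 7 (remaining 17)
5 → bin 7 (remaining 12)
3 → bin 1 (remaining 1)
7 bins × 30 = 210; used 192; unused 18.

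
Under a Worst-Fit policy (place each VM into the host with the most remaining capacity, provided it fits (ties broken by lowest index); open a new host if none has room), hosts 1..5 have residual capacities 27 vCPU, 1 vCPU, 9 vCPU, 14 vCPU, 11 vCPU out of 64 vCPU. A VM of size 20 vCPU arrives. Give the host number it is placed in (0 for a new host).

Hosts with room: host 1 (27 vCPU).
Most room is host 1 with 27 vCPU free.

1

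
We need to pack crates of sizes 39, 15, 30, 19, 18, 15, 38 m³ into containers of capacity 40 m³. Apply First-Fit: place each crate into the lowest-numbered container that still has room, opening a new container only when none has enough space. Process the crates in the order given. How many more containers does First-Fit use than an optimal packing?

First-Fit: [39] [15,19] [30] [18,15] [38] → 5 containers.
Total size 174 m³; any packing needs at least ⌈174/40⌉ = 5 containers.
So 5 is already optimal.

0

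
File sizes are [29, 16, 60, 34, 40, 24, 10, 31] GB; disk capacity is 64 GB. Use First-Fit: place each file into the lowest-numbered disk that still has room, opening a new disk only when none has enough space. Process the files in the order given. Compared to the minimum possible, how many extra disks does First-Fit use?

1

First-Fit: [29,16,10] [60] [34,24] [40] [31] → 5 disks.
Total size 244 GB; any packing needs at least ⌈244/64⌉ = 4 disks.
An optimal packing achieves that bound: [60] [40,24] [34,29] [31,16,10] → 4 disks.
Excess: 5 − 4 = 1.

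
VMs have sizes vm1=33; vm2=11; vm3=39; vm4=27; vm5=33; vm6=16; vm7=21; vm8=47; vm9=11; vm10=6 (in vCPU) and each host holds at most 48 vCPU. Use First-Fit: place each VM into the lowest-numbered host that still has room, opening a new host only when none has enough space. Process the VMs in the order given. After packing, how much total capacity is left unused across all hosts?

44

vm1 (33 vCPU) → host 1 (remaining 15 vCPU)
vm2 (11 vCPU) → host 1 (remaining 4 vCPU)
vm3 (39 vCPU) → host 2 (remaining 9 vCPU)
vm4 (27 vCPU) → host 3 (remaining 21 vCPU)
vm5 (33 vCPU) → host 4 (remaining 15 vCPU)
vm6 (16 vCPU) → host 3 (remaining 5 vCPU)
vm7 (21 vCPU) → host 5 (remaining 27 vCPU)
vm8 (47 vCPU) → host 6 (remaining 1 vCPU)
vm9 (11 vCPU) → host 4 (remaining 4 vCPU)
vm10 (6 vCPU) → host 2 (remaining 3 vCPU)
6 hosts × 48 vCPU = 288 vCPU; used 244 vCPU; unused 44 vCPU.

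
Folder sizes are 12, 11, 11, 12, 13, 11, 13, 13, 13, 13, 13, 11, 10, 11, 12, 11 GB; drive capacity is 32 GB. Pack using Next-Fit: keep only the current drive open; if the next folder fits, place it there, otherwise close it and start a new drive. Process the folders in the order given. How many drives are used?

8 drives

drive 1: place 12 GB, 20 GB left
drive 1: place 11 GB, 9 GB left
drive 2: place 11 GB, 21 GB left
drive 2: place 12 GB, 9 GB left
drive 3: place 13 GB, 19 GB left
drive 3: place 11 GB, 8 GB left
drive 4: place 13 GB, 19 GB left
drive 4: place 13 GB, 6 GB left
drive 5: place 13 GB, 19 GB left
drive 5: place 13 GB, 6 GB left
drive 6: place 13 GB, 19 GB left
drive 6: place 11 GB, 8 GB left
drive 7: place 10 GB, 22 GB left
drive 7: place 11 GB, 11 GB left
drive 8: place 12 GB, 20 GB left
drive 8: place 11 GB, 9 GB left
Final drives: [12,11] [11,12] [13,11] [13,13] [13,13] [13,11] [10,11] [12,11].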